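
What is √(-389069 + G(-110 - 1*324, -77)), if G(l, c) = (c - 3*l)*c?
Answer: I*√483394 ≈ 695.27*I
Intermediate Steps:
G(l, c) = c*(c - 3*l)
√(-389069 + G(-110 - 1*324, -77)) = √(-389069 - 77*(-77 - 3*(-110 - 1*324))) = √(-389069 - 77*(-77 - 3*(-110 - 324))) = √(-389069 - 77*(-77 - 3*(-434))) = √(-389069 - 77*(-77 + 1302)) = √(-389069 - 77*1225) = √(-389069 - 94325) = √(-483394) = I*√483394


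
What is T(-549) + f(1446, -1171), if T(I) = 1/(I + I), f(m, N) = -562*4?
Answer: -2468305/1098 ≈ -2248.0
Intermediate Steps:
f(m, N) = -2248
T(I) = 1/(2*I)
T(-549) + f(1446, -1171) = (½)/(-549) - 2248 = (½)*(-1/549) - 2248 = -1/1098 - 2248 = -2468305/1098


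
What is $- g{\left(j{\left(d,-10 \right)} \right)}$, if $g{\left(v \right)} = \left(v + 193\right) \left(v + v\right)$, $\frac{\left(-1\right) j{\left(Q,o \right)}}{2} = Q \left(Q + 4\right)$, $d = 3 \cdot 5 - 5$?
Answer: $-48720$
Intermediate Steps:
$d = 10$ ($d = 15 - 5 = 10$)
$j{\left(Q,o \right)} = - 2 Q \left(4 + Q\right)$ ($j{\left(Q,o \right)} = - 2 Q \left(Q + 4\right) = - 2 Q \left(4 + Q\right)$)
$g{\left(v \right)} = 2 v \left(193 + v\right)$ ($g{\left(v \right)} = \left(193 + v\right) 2 v = 2 v \left(193 + v\right)$)
$- g{\left(j{\left(d,-10 \right)} \right)} = - 2 \left(\left(-2\right) 10 \left(4 + 10\right)\right) \left(193 - 20 \left(4 + 10\right)\right) = - 2 \left(\left(-2\right) 10 \cdot 14\right) \left(193 - 20 \cdot 14\right) = - 2 \left(-280\right) \left(193 - 280\right) = - 2 \left(-280\right) \left(-87\right) = \left(-1\right) 48720 = -48720$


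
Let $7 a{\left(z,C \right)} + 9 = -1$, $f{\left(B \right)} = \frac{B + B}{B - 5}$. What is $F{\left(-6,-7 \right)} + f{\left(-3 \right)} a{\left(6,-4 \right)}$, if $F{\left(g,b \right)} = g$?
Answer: $- \frac{99}{14} \approx -7.0714$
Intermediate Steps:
$f{\left(B \right)} = \frac{2 B}{-5 + B}$
$a{\left(z,C \right)} = - \frac{10}{7}$ ($a{\left(z,C \right)} = - \frac{9}{7} + \frac{1}{7} \left(-1\right) = - \frac{9}{7} - \frac{1}{7} = - \frac{10}{7}$)
$F{\left(-6,-7 \right)} + f{\left(-3 \right)} a{\left(6,-4 \right)} = -6 + 2 \left(-3\right) \frac{1}{-5 - 3} \left(- \frac{10}{7}\right) = -6 + 2 \left(-3\right) \frac{1}{-8} \left(- \frac{10}{7}\right) = -6 + 2 \left(-3\right) \left(- \frac{1}{8}\right) \left(- \frac{10}{7}\right) = -6 + \frac{3}{4} \left(- \frac{10}{7}\right) = -6 - \frac{15}{14} = - \frac{99}{14}$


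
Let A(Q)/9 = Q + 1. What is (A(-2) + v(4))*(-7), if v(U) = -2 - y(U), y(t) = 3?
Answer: 98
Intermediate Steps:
v(U) = -5 (v(U) = -2 - 1*3 = -2 - 3 = -5)
A(Q) = 9 + 9*Q (A(Q) = 9*(Q + 1) = 9*(1 + Q) = 9 + 9*Q)
(A(-2) + v(4))*(-7) = ((9 + 9*(-2)) - 5)*(-7) = ((9 - 18) - 5)*(-7) = (-9 - 5)*(-7) = -14*(-7) = 98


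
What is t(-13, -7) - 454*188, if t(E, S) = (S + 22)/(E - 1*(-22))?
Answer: -256051/3 ≈ -85350.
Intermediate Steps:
t(E, S) = (22 + S)/(22 + E) (t(E, S) = (22 + S)/(E + 22) = (22 + S)/(22 + E))
t(-13, -7) - 454*188 = (22 - 7)/(22 - 13) - 454*188 = 15/9 - 85352 = (⅑)*15 - 85352 = 5/3 - 85352 = -256051/3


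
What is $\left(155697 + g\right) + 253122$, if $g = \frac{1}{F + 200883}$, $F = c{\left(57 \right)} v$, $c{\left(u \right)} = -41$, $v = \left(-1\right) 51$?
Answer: $\frac{82979627707}{202974} \approx 4.0882 \cdot 10^{5}$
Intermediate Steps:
$v = -51$
$F = 2091$ ($F = \left(-41\right) \left(-51\right) = 2091$)
$g = \frac{1}{202974}$ ($g = \frac{1}{2091 + 200883} = \frac{1}{202974} \approx 4.9267 \cdot 10^{-6}$)
$\left(155697 + g\right) + 253122 = \left(155697 + \frac{1}{202974}\right) + 253122 = \frac{31602442879}{202974} + 253122 = \frac{82979627707}{202974}$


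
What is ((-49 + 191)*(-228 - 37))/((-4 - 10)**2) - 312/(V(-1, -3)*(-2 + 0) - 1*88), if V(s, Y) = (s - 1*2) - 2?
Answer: -18423/98 ≈ -187.99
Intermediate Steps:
V(s, Y) = -4 + s (V(s, Y) = (s - 2) - 2 = (-2 + s) - 2 = -4 + s)
((-49 + 191)*(-228 - 37))/((-4 - 10)**2) - 312/(V(-1, -3)*(-2 + 0) - 1*88) = ((-49 + 191)*(-228 - 37))/((-4 - 10)**2) - 312/((-4 - 1)*(-2 + 0) - 1*88) = (142*(-265))/((-14)**2) - 312/(-5*(-2) - 88) = -37630/196 - 312/(10 - 88) = -37630*1/196 - 312/(-78) = -18815/98 - 312*(-1/78) = -18815/98 + 4 = -18423/98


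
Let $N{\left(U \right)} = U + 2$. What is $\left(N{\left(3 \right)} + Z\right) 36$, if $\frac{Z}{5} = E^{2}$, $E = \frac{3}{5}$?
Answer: $\frac{1224}{5} \approx 244.8$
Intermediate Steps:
$E = \frac{3}{5}$ ($E = 3 \cdot \frac{1}{5} = \frac{3}{5} \approx 0.6$)
$N{\left(U \right)} = 2 + U$
$Z = \frac{9}{5}$ ($Z = 5 \left(\frac{3}{5}\right)^{2} = 5 \cdot \frac{9}{25} = \frac{9}{5} \approx 1.8$)
$\left(N{\left(3 \right)} + Z\right) 36 = \left(\left(2 + 3\right) + \frac{9}{5}\right) 36 = \left(5 + \frac{9}{5}\right) 36 = \frac{34}{5} \cdot 36 = \frac{1224}{5}$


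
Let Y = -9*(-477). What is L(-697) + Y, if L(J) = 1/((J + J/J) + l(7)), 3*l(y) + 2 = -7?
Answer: 3000806/699 ≈ 4293.0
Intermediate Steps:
l(y) = -3 (l(y) = -⅔ + (⅓)*(-7) = -⅔ - 7/3 = -3)
L(J) = 1/(-2 + J) (L(J) = 1/((J + J/J) - 3) = 1/((J + 1) - 3) = 1/((1 + J) - 3) = 1/(-2 + J))
Y = 4293
L(-697) + Y = 1/(-2 - 697) + 4293 = 1/(-699) + 4293 = -1/699 + 4293 = 3000806/699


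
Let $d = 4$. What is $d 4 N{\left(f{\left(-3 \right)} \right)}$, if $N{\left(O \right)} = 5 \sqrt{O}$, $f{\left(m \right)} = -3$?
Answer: $80 i \sqrt{3} \approx 138.56 i$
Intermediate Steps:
$d 4 N{\left(f{\left(-3 \right)} \right)} = 4 \cdot 4 \cdot 5 \sqrt{-3} = 16 \cdot 5 i \sqrt{3} = 80 i \sqrt{3}$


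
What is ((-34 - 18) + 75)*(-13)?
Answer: -299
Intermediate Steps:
((-34 - 18) + 75)*(-13) = (-52 + 75)*(-13) = 23*(-13) = -299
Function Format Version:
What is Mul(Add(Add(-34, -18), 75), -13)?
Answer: -299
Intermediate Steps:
Mul(Add(Add(-34, -18), 75), -13) = Mul(Add(-52, 75), -13) = Mul(23, -13) = -299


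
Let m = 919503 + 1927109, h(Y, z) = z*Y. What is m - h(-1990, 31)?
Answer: 2908302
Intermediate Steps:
h(Y, z) = Y*z
m = 2846612
m - h(-1990, 31) = 2846612 - (-1990)*31 = 2846612 - 1*(-61690) = 2846612 + 61690 = 2908302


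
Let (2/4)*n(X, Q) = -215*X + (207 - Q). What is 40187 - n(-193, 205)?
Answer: -42807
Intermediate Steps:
n(X, Q) = 414 - 430*X - 2*Q (n(X, Q) = 2*(-215*X + (207 - Q)) = 2*(207 - Q - 215*X) = 414 - 430*X - 2*Q)
40187 - n(-193, 205) = 40187 - (414 - 430*(-193) - 2*205) = 40187 - (414 + 82990 - 410) = 40187 - 1*82994 = 40187 - 82994 = -42807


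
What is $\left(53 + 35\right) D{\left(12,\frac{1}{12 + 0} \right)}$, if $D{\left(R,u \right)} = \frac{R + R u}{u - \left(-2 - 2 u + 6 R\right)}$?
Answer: $- \frac{4576}{279} \approx -16.401$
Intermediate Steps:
$D{\left(R,u \right)} = \frac{R + R u}{2 - 6 R + 3 u}$ ($D{\left(R,u \right)} = \frac{R + R u}{u + \left(2 - 6 R + 2 u\right)} = \frac{R + R u}{2 - 6 R + 3 u}$)
$\left(53 + 35\right) D{\left(12,\frac{1}{12 + 0} \right)} = \left(53 + 35\right) \frac{12 \left(1 + \frac{1}{12 + 0}\right)}{2 - 72 + \frac{3}{12 + 0}} = 88 \frac{12 \left(1 + \frac{1}{12}\right)}{2 - 72 + \frac{3}{12}} = 88 \frac{12 \left(1 + \frac{1}{12}\right)}{2 - 72 + 3 \cdot \frac{1}{12}} = 88 \cdot 12 \frac{1}{2 - 72 + \frac{1}{4}} \cdot \frac{13}{12} = 88 \cdot 12 \frac{1}{- \frac{279}{4}} \cdot \frac{13}{12} = 88 \cdot 12 \left(- \frac{4}{279}\right) \frac{13}{12} = 88 \left(- \frac{52}{279}\right) = - \frac{4576}{279}$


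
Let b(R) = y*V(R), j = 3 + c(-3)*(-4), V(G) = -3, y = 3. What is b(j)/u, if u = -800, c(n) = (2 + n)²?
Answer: 9/800 ≈ 0.011250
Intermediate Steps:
j = -1 (j = 3 + (2 - 3)²*(-4) = 3 + (-1)²*(-4) = 3 + 1*(-4) = 3 - 4 = -1)
b(R) = -9 (b(R) = 3*(-3) = -9)
b(j)/u = -9/(-800) = -9*(-1/800) = 9/800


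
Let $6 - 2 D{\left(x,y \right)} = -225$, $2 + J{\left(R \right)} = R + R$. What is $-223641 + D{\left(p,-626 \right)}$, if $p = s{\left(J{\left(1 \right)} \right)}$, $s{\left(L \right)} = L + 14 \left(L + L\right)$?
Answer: $- \frac{447051}{2} \approx -2.2353 \cdot 10^{5}$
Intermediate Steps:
$J{\left(R \right)} = -2 + 2 R$ ($J{\left(R \right)} = -2 + \left(R + R\right) = -2 + 2 R$)
$s{\left(L \right)} = 29 L$ ($s{\left(L \right)} = L + 14 \cdot 2 L = L + 28 L = 29 L$)
$p = 0$ ($p = 29 \left(-2 + 2 \cdot 1\right) = 29 \left(-2 + 2\right) = 29 \cdot 0 = 0$)
$D{\left(x,y \right)} = \frac{231}{2}$ ($D{\left(x,y \right)} = 3 - - \frac{225}{2} = 3 + \frac{225}{2} = \frac{231}{2}$)
$-223641 + D{\left(p,-626 \right)} = -223641 + \frac{231}{2} = - \frac{447051}{2}$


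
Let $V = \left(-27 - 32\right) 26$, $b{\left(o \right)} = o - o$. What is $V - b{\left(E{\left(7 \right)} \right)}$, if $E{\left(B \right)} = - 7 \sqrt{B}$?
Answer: $-1534$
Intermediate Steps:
$b{\left(o \right)} = 0$
$V = -1534$ ($V = \left(-59\right) 26 = -1534$)
$V - b{\left(E{\left(7 \right)} \right)} = -1534 - 0 = -1534 + 0 = -1534$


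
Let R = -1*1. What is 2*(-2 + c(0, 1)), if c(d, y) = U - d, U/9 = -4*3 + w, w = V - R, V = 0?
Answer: -202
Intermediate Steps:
R = -1
w = 1 (w = 0 - 1*(-1) = 0 + 1 = 1)
U = -99 (U = 9*(-4*3 + 1) = 9*(-12 + 1) = 9*(-11) = -99)
c(d, y) = -99 - d
2*(-2 + c(0, 1)) = 2*(-2 + (-99 - 1*0)) = 2*(-2 + (-99 + 0)) = 2*(-2 - 99) = 2*(-101) = -202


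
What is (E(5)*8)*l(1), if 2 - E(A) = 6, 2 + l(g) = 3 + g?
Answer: -64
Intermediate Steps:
l(g) = 1 + g (l(g) = -2 + (3 + g) = 1 + g)
E(A) = -4 (E(A) = 2 - 1*6 = 2 - 6 = -4)
(E(5)*8)*l(1) = (-4*8)*(1 + 1) = -32*2 = -64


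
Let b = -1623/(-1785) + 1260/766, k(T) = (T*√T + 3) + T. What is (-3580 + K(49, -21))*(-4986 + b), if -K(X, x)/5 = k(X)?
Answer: 1261709990827/45577 ≈ 2.7683e+7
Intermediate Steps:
k(T) = 3 + T + T^(3/2) (k(T) = (T^(3/2) + 3) + T = (3 + T^(3/2)) + T = 3 + T + T^(3/2))
b = 582053/227885 (b = -1623*(-1/1785) + 1260*(1/766) = 541/595 + 630/383 = 582053/227885 ≈ 2.5542)
K(X, x) = -15 - 5*X - 5*X^(3/2) (K(X, x) = -5*(3 + X + X^(3/2)) = -15 - 5*X - 5*X^(3/2))
(-3580 + K(49, -21))*(-4986 + b) = (-3580 + (-15 - 5*49 - 5*49^(3/2)))*(-4986 + 582053/227885) = (-3580 + (-15 - 245 - 5*343))*(-1135652557/227885) = (-3580 + (-15 - 245 - 1715))*(-1135652557/227885) = (-3580 - 1975)*(-1135652557/227885) = -5555*(-1135652557/227885) = 1261709990827/45577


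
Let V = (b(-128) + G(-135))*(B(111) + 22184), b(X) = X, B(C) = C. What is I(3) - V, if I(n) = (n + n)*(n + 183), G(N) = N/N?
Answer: 2832581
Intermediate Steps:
G(N) = 1
I(n) = 2*n*(183 + n) (I(n) = (2*n)*(183 + n) = 2*n*(183 + n))
V = -2831465 (V = (-128 + 1)*(111 + 22184) = -127*22295 = -2831465)
I(3) - V = 2*3*(183 + 3) - 1*(-2831465) = 2*3*186 + 2831465 = 1116 + 2831465 = 2832581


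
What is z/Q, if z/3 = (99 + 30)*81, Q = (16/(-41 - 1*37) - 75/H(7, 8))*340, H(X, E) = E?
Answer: -2445066/254065 ≈ -9.6238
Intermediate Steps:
Q = -254065/78 (Q = (16/(-41 - 1*37) - 75/8)*340 = (16/(-41 - 37) - 75*⅛)*340 = (16/(-78) - 75/8)*340 = (16*(-1/78) - 75/8)*340 = (-8/39 - 75/8)*340 = -2989/312*340 = -254065/78 ≈ -3257.2)
z = 31347 (z = 3*((99 + 30)*81) = 3*(129*81) = 3*10449 = 31347)
z/Q = 31347/(-254065/78) = 31347*(-78/254065) = -2445066/254065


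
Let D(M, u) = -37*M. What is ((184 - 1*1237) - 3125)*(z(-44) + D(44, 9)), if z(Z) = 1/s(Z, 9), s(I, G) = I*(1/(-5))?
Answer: 149628803/22 ≈ 6.8013e+6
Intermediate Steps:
s(I, G) = -I/5 (s(I, G) = I*(1*(-⅕)) = I*(-⅕) = -I/5)
z(Z) = -5/Z (z(Z) = 1/(-Z/5) = -5/Z)
((184 - 1*1237) - 3125)*(z(-44) + D(44, 9)) = ((184 - 1*1237) - 3125)*(-5/(-44) - 37*44) = ((184 - 1237) - 3125)*(-5*(-1/44) - 1628) = (-1053 - 3125)*(5/44 - 1628) = -4178*(-71627/44) = 149628803/22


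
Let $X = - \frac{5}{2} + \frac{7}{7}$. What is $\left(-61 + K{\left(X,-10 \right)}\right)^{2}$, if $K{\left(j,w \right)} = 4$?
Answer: $3249$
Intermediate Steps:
$X = - \frac{3}{2}$ ($X = \left(-5\right) \frac{1}{2} + 7 \cdot \frac{1}{7} = - \frac{5}{2} + 1 = - \frac{3}{2} \approx -1.5$)
$\left(-61 + K{\left(X,-10 \right)}\right)^{2} = \left(-61 + 4\right)^{2} = \left(-57\right)^{2} = 3249$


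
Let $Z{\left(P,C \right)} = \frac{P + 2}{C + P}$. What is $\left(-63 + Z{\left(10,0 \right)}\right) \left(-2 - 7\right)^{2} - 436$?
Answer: $- \frac{27209}{5} \approx -5441.8$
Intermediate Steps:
$Z{\left(P,C \right)} = \frac{2 + P}{C + P}$
$\left(-63 + Z{\left(10,0 \right)}\right) \left(-2 - 7\right)^{2} - 436 = \left(-63 + \frac{2 + 10}{0 + 10}\right) \left(-2 - 7\right)^{2} - 436 = \left(-63 + \frac{1}{10} \cdot 12\right) \left(-9\right)^{2} - 436 = \left(-63 + \frac{1}{10} \cdot 12\right) 81 - 436 = \left(-63 + \frac{6}{5}\right) 81 - 436 = \left(- \frac{309}{5}\right) 81 - 436 = - \frac{25029}{5} - 436 = - \frac{27209}{5}$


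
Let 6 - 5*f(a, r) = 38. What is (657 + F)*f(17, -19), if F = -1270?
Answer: 19616/5 ≈ 3923.2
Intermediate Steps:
f(a, r) = -32/5 (f(a, r) = 6/5 - ⅕*38 = 6/5 - 38/5 = -32/5)
(657 + F)*f(17, -19) = (657 - 1270)*(-32/5) = -613*(-32/5) = 19616/5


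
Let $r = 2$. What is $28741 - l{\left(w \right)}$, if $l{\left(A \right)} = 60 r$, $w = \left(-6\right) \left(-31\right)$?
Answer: $28621$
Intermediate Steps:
$w = 186$
$l{\left(A \right)} = 120$ ($l{\left(A \right)} = 60 \cdot 2 = 120$)
$28741 - l{\left(w \right)} = 28741 - 120 = 28621$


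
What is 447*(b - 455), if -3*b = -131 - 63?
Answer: -174479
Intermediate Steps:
b = 194/3 (b = -(-131 - 63)/3 = -⅓*(-194) = 194/3 ≈ 64.667)
447*(b - 455) = 447*(194/3 - 455) = 447*(-1171/3) = -174479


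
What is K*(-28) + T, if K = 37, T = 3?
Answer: -1033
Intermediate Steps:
K*(-28) + T = 37*(-28) + 3 = -1036 + 3 = -1033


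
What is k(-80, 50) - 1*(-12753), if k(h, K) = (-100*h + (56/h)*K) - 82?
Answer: 20636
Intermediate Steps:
k(h, K) = -82 - 100*h + 56*K/h (k(h, K) = (-100*h + 56*K/h) - 82 = -82 - 100*h + 56*K/h)
k(-80, 50) - 1*(-12753) = (-82 - 100*(-80) + 56*50/(-80)) - 1*(-12753) = (-82 + 8000 + 56*50*(-1/80)) + 12753 = (-82 + 8000 - 35) + 12753 = 7883 + 12753 = 20636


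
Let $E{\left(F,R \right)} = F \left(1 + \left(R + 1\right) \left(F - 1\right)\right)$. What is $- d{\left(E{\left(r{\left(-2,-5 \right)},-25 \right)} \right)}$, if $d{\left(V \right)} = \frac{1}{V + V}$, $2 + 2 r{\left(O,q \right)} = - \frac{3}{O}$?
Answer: $\frac{2}{31} \approx 0.064516$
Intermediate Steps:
$r{\left(O,q \right)} = -1 - \frac{3}{2 O}$ ($r{\left(O,q \right)} = -1 + \frac{\left(-3\right) \frac{1}{O}}{2} = -1 - \frac{3}{2 O}$)
$E{\left(F,R \right)} = F \left(1 + \left(1 + R\right) \left(-1 + F\right)\right)$
$d{\left(V \right)} = \frac{1}{2 V}$
$- d{\left(E{\left(r{\left(-2,-5 \right)},-25 \right)} \right)} = - \frac{1}{2 \frac{- \frac{3}{2} - -2}{-2} \left(\frac{- \frac{3}{2} - -2}{-2} - -25 + \frac{- \frac{3}{2} - -2}{-2} \left(-25\right)\right)} = - \frac{1}{2 - \frac{- \frac{3}{2} + 2}{2} \left(- \frac{- \frac{3}{2} + 2}{2} + 25 + - \frac{- \frac{3}{2} + 2}{2} \left(-25\right)\right)} = - \frac{1}{2 \left(- \frac{1}{2}\right) \frac{1}{2} \left(\left(- \frac{1}{2}\right) \frac{1}{2} + 25 + \left(- \frac{1}{2}\right) \frac{1}{2} \left(-25\right)\right)} = - \frac{1}{2 \left(- \frac{- \frac{1}{4} + 25 - - \frac{25}{4}}{4}\right)} = - \frac{1}{2 \left(- \frac{- \frac{1}{4} + 25 + \frac{25}{4}}{4}\right)} = - \frac{1}{2 \left(\left(- \frac{1}{4}\right) 31\right)} = - \frac{1}{2 \left(- \frac{31}{4}\right)} = - \frac{-4}{2 \cdot 31} = \left(-1\right) \left(- \frac{2}{31}\right) = \frac{2}{31}$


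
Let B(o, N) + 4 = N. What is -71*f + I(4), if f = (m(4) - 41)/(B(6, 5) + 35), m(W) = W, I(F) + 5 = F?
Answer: 2591/36 ≈ 71.972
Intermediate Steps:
I(F) = -5 + F
B(o, N) = -4 + N
f = -37/36 (f = (4 - 41)/((-4 + 5) + 35) = -37/(1 + 35) = -37/36 ≈ -1.0278)
-71*f + I(4) = -71*(-37/36) + (-5 + 4) = 2627/36 - 1 = 2591/36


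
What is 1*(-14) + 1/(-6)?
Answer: -85/6 ≈ -14.167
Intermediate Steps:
1*(-14) + 1/(-6) = -14 - ⅙ = -85/6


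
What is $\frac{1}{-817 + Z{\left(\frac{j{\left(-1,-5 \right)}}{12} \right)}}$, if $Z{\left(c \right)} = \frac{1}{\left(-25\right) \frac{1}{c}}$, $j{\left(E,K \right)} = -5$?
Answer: $- \frac{60}{49019} \approx -0.001224$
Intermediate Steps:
$Z{\left(c \right)} = - \frac{c}{25}$
$\frac{1}{-817 + Z{\left(\frac{j{\left(-1,-5 \right)}}{12} \right)}} = \frac{1}{-817 - \frac{\left(-5\right) \frac{1}{12}}{25}} = \frac{1}{-817 - - \frac{1}{60}} = \frac{1}{-817 + \frac{1}{60}} = \frac{1}{- \frac{49019}{60}} = - \frac{60}{49019}$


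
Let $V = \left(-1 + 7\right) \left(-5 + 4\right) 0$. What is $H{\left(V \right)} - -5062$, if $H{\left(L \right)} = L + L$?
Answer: $5062$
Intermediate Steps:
$V = 0$ ($V = 6 \left(\left(-1\right) 0\right) = 6 \cdot 0 = 0$)
$H{\left(L \right)} = 2 L$
$H{\left(V \right)} - -5062 = 2 \cdot 0 - -5062 = 0 + 5062 = 5062$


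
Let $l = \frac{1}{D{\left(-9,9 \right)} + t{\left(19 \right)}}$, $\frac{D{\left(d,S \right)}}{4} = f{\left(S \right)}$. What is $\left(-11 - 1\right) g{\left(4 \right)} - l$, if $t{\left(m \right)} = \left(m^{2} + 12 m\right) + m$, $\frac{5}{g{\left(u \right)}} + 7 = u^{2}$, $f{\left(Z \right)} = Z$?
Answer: $- \frac{12883}{1932} \approx -6.6682$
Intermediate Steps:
$g{\left(u \right)} = \frac{5}{-7 + u^{2}}$
$t{\left(m \right)} = m^{2} + 13 m$
$D{\left(d,S \right)} = 4 S$
$l = \frac{1}{644}$ ($l = \frac{1}{4 \cdot 9 + 19 \left(13 + 19\right)} = \frac{1}{36 + 19 \cdot 32} = \frac{1}{36 + 608} = \frac{1}{644} \approx 0.0015528$)
$\left(-11 - 1\right) g{\left(4 \right)} - l = \left(-11 - 1\right) \frac{5}{-7 + 4^{2}} - \frac{1}{644} = - 12 \frac{5}{-7 + 16} - \frac{1}{644} = - 12 \cdot \frac{5}{9} - \frac{1}{644} = - 12 \cdot 5 \cdot \frac{1}{9} - \frac{1}{644} = \left(-12\right) \frac{5}{9} - \frac{1}{644} = - \frac{20}{3} - \frac{1}{644} = - \frac{12883}{1932}$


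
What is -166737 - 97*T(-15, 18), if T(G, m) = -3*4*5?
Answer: -160917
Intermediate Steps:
T(G, m) = -60 (T(G, m) = -12*5 = -60)
-166737 - 97*T(-15, 18) = -166737 - 97*(-60) = -166737 + 5820 = -160917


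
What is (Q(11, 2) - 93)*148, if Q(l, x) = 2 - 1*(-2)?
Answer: -13172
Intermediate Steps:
Q(l, x) = 4 (Q(l, x) = 2 + 2 = 4)
(Q(11, 2) - 93)*148 = (4 - 93)*148 = -89*148 = -13172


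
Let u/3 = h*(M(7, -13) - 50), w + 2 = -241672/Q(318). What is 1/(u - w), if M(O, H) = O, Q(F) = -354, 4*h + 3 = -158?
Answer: 708/3194185 ≈ 0.00022165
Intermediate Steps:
h = -161/4 (h = -3/4 + (1/4)*(-158) = -3/4 - 79/2 = -161/4 ≈ -40.250)
w = 120482/177 (w = -2 - 241672/(-354) = -2 - 241672*(-1/354) = -2 + 120836/177 = 120482/177 ≈ 680.69)
u = 20769/4 (u = 3*(-161*(7 - 50)/4) = 3*(-161/4*(-43)) = 3*(6923/4) = 20769/4 ≈ 5192.3)
1/(u - w) = 1/(20769/4 - 1*120482/177) = 1/(20769/4 - 120482/177) = 1/(3194185/708) = 708/3194185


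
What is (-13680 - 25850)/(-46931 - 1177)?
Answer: 19765/24054 ≈ 0.82169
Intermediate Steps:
(-13680 - 25850)/(-46931 - 1177) = -39530/(-48108) = -39530*(-1/48108) = 19765/24054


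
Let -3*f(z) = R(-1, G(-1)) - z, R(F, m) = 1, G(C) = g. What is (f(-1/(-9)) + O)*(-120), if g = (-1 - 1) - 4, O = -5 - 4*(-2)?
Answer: -2920/9 ≈ -324.44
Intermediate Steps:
O = 3 (O = -5 + 8 = 3)
g = -6 (g = -2 - 4 = -6)
G(C) = -6
f(z) = -1/3 + z/3 (f(z) = -(1 - z)/3 = -1/3 + z/3)
(f(-1/(-9)) + O)*(-120) = ((-1/3 + (-1/(-9))/3) + 3)*(-120) = ((-1/3 + (-1*(-1/9))/3) + 3)*(-120) = ((-1/3 + (1/3)*(1/9)) + 3)*(-120) = ((-1/3 + 1/27) + 3)*(-120) = (-8/27 + 3)*(-120) = (73/27)*(-120) = -2920/9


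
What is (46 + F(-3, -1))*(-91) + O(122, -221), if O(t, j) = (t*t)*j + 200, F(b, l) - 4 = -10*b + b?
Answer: -3296171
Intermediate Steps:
F(b, l) = 4 - 9*b (F(b, l) = 4 + (-10*b + b) = 4 - 9*b)
O(t, j) = 200 + j*t² (O(t, j) = t²*j + 200 = j*t² + 200 = 200 + j*t²)
(46 + F(-3, -1))*(-91) + O(122, -221) = (46 + (4 - 9*(-3)))*(-91) + (200 - 221*122²) = (46 + (4 + 27))*(-91) + (200 - 221*14884) = (46 + 31)*(-91) + (200 - 3289364) = 77*(-91) - 3289164 = -7007 - 3289164 = -3296171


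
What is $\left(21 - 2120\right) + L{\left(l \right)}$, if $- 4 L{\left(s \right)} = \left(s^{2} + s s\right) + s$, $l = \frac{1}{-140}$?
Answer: $- \frac{82280731}{39200} \approx -2099.0$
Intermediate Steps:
$l = - \frac{1}{140} \approx -0.0071429$
$L{\left(s \right)} = - \frac{s^{2}}{2} - \frac{s}{4}$ ($L{\left(s \right)} = - \frac{\left(s^{2} + s s\right) + s}{4} = - \frac{\left(s^{2} + s^{2}\right) + s}{4} = - \frac{2 s^{2} + s}{4} = - \frac{s + 2 s^{2}}{4} = - \frac{s^{2}}{2} - \frac{s}{4}$)
$\left(21 - 2120\right) + L{\left(l \right)} = \left(21 - 2120\right) - - \frac{1 + 2 \left(- \frac{1}{140}\right)}{560} = \left(21 - 2120\right) - - \frac{1 - \frac{1}{70}}{560} = -2099 - \left(- \frac{1}{560}\right) \frac{69}{70} = -2099 + \frac{69}{39200} = - \frac{82280731}{39200}$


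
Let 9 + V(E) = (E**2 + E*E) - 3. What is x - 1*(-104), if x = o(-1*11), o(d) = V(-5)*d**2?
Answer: 4702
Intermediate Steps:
V(E) = -12 + 2*E**2 (V(E) = -9 + ((E**2 + E*E) - 3) = -9 + ((E**2 + E**2) - 3) = -9 + (2*E**2 - 3) = -9 + (-3 + 2*E**2) = -12 + 2*E**2)
o(d) = 38*d**2 (o(d) = (-12 + 2*(-5)**2)*d**2 = (-12 + 2*25)*d**2 = (-12 + 50)*d**2 = 38*d**2)
x = 4598 (x = 38*(-1*11)**2 = 38*(-11)**2 = 38*121 = 4598)
x - 1*(-104) = 4598 - 1*(-104) = 4598 + 104 = 4702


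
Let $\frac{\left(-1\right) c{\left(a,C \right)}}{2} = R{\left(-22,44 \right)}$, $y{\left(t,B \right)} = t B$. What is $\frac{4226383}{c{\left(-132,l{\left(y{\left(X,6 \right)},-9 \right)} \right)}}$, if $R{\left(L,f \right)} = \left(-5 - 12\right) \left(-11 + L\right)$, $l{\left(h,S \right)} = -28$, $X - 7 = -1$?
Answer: $- \frac{4226383}{1122} \approx -3766.8$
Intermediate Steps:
$X = 6$ ($X = 7 - 1 = 6$)
$y{\left(t,B \right)} = B t$
$R{\left(L,f \right)} = 187 - 17 L$ ($R{\left(L,f \right)} = - 17 \left(-11 + L\right) = 187 - 17 L$)
$c{\left(a,C \right)} = -1122$ ($c{\left(a,C \right)} = - 2 \left(187 - -374\right) = - 2 \left(187 + 374\right) = \left(-2\right) 561 = -1122$)
$\frac{4226383}{c{\left(-132,l{\left(y{\left(X,6 \right)},-9 \right)} \right)}} = \frac{4226383}{-1122} = 4226383 \left(- \frac{1}{1122}\right) = - \frac{4226383}{1122}$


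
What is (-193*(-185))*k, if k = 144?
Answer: 5141520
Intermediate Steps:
(-193*(-185))*k = -193*(-185)*144 = 35705*144 = 5141520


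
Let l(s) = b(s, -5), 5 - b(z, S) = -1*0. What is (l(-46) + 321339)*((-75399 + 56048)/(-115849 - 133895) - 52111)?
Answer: -261381013439572/15609 ≈ -1.6746e+10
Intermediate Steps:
b(z, S) = 5 (b(z, S) = 5 - (-1)*0 = 5 - 1*0 = 5 + 0 = 5)
l(s) = 5
(l(-46) + 321339)*((-75399 + 56048)/(-115849 - 133895) - 52111) = (5 + 321339)*((-75399 + 56048)/(-115849 - 133895) - 52111) = 321344*(-19351/(-249744) - 52111) = 321344*(-19351*(-1/249744) - 52111) = 321344*(19351/249744 - 52111) = 321344*(-13014390233/249744) = -261381013439572/15609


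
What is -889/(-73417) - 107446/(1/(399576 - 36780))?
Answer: -2861866536416783/73417 ≈ -3.8981e+10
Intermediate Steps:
-889/(-73417) - 107446/(1/(399576 - 36780)) = -889*(-1/73417) - 107446/(1/362796) = 889/73417 - 107446/1/362796 = 889/73417 - 107446*362796 = 889/73417 - 38980979016 = -2861866536416783/73417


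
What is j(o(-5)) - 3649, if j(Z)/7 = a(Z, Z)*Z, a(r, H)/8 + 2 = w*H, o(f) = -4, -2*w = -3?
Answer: -1857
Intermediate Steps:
w = 3/2 (w = -½*(-3) = 3/2 ≈ 1.5000)
a(r, H) = -16 + 12*H (a(r, H) = -16 + 8*(3*H/2) = -16 + 12*H)
j(Z) = 7*Z*(-16 + 12*Z) (j(Z) = 7*((-16 + 12*Z)*Z) = 7*(Z*(-16 + 12*Z)) = 7*Z*(-16 + 12*Z))
j(o(-5)) - 3649 = 28*(-4)*(-4 + 3*(-4)) - 3649 = 28*(-4)*(-4 - 12) - 3649 = 28*(-4)*(-16) - 3649 = 1792 - 3649 = -1857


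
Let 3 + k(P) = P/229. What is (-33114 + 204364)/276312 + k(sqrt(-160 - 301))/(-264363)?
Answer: 7545498781/12174444876 - I*sqrt(461)/60539127 ≈ 0.61978 - 3.5466e-7*I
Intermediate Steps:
k(P) = -3 + P/229
(-33114 + 204364)/276312 + k(sqrt(-160 - 301))/(-264363) = (-33114 + 204364)/276312 + (-3 + sqrt(-160 - 301)/229)/(-264363) = 171250*(1/276312) + (-3 + sqrt(-461)/229)*(-1/264363) = 85625/138156 + (-3 + (I*sqrt(461))/229)*(-1/264363) = 85625/138156 + (-3 + I*sqrt(461)/229)*(-1/264363) = 85625/138156 + (1/88121 - I*sqrt(461)/60539127) = 7545498781/12174444876 - I*sqrt(461)/60539127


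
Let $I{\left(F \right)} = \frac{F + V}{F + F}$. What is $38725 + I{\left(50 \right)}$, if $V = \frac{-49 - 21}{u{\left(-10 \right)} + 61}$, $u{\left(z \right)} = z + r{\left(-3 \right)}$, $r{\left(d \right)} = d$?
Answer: $\frac{18588233}{480} \approx 38726.0$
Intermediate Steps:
$u{\left(z \right)} = -3 + z$ ($u{\left(z \right)} = z - 3 = -3 + z$)
$V = - \frac{35}{24}$ ($V = \frac{-49 - 21}{\left(-3 - 10\right) + 61} = - \frac{70}{-13 + 61} = - \frac{70}{48} = \left(-70\right) \frac{1}{48} = - \frac{35}{24} \approx -1.4583$)
$I{\left(F \right)} = \frac{- \frac{35}{24} + F}{2 F}$ ($I{\left(F \right)} = \frac{F - \frac{35}{24}}{F + F} = \frac{- \frac{35}{24} + F}{2 F}$)
$38725 + I{\left(50 \right)} = 38725 + \frac{-35 + 24 \cdot 50}{48 \cdot 50} = 38725 + \frac{1}{48} \cdot \frac{1}{50} \left(-35 + 1200\right) = 38725 + \frac{1}{48} \cdot \frac{1}{50} \cdot 1165 = 38725 + \frac{233}{480} = \frac{18588233}{480}$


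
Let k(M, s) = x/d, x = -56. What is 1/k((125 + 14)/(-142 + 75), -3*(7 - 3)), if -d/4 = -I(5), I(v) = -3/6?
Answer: 1/28 ≈ 0.035714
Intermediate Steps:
I(v) = -1/2 (I(v) = -3*1/6 = -1/2)
d = -2 (d = -(-4)*(-1)/2 = -4*1/2 = -2)
k(M, s) = 28 (k(M, s) = -56/(-2) = -56*(-1/2) = 28)
1/k((125 + 14)/(-142 + 75), -3*(7 - 3)) = 1/28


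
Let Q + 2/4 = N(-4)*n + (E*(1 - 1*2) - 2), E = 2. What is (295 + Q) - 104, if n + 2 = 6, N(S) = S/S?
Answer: 381/2 ≈ 190.50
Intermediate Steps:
N(S) = 1
n = 4 (n = -2 + 6 = 4)
Q = -½ (Q = -½ + (1*4 + (2*(1 - 1*2) - 2)) = -½ + (4 + (2*(1 - 2) - 2)) = -½ + (4 + (2*(-1) - 2)) = -½ + (4 + (-2 - 2)) = -½ + (4 - 4) = -½ + 0 = -½ ≈ -0.50000)
(295 + Q) - 104 = (295 - ½) - 104 = 589/2 - 104 = 381/2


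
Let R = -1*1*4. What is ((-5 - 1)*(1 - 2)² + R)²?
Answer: 100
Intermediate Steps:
R = -4 (R = -1*4 = -4)
((-5 - 1)*(1 - 2)² + R)² = ((-5 - 1)*(1 - 2)² - 4)² = (-6*(-1)² - 4)² = (-6*1 - 4)² = (-6 - 4)² = (-10)² = 100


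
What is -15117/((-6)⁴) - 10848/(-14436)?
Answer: -1890463/173232 ≈ -10.913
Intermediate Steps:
-15117/((-6)⁴) - 10848/(-14436) = -15117/1296 - 10848*(-1/14436) = -15117*1/1296 + 904/1203 = -5039/432 + 904/1203 = -1890463/173232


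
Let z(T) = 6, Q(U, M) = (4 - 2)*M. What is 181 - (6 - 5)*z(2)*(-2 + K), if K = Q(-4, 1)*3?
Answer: 157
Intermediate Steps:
Q(U, M) = 2*M
K = 6 (K = (2*1)*3 = 2*3 = 6)
181 - (6 - 5)*z(2)*(-2 + K) = 181 - (6 - 5)*6*(-2 + 6) = 181 - 1*6*4 = 181 - 6*4 = 181 - 1*24 = 181 - 24 = 157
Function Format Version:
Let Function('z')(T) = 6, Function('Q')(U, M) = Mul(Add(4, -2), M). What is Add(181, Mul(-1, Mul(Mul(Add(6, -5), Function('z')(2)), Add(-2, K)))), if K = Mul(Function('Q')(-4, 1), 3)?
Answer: 157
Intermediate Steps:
Function('Q')(U, M) = Mul(2, M)
K = 6 (K = Mul(Mul(2, 1), 3) = Mul(2, 3) = 6)
Add(181, Mul(-1, Mul(Mul(Add(6, -5), Function('z')(2)), Add(-2, K)))) = Add(181, Mul(-1, Mul(Mul(Add(6, -5), 6), Add(-2, 6)))) = Add(181, Mul(-1, Mul(Mul(1, 6), 4))) = Add(181, Mul(-1, Mul(6, 4))) = Add(181, Mul(-1, 24)) = Add(181, -24) = 157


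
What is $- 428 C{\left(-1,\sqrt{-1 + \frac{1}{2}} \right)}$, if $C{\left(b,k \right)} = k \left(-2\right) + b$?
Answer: $428 + 428 i \sqrt{2} \approx 428.0 + 605.28 i$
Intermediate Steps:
$C{\left(b,k \right)} = b - 2 k$ ($C{\left(b,k \right)} = - 2 k + b = b - 2 k$)
$- 428 C{\left(-1,\sqrt{-1 + \frac{1}{2}} \right)} = - 428 \left(-1 - 2 \sqrt{-1 + \frac{1}{2}}\right) = - 428 \left(-1 - 2 \sqrt{- \frac{1}{2}}\right) = - 428 \left(-1 - 2 \frac{i \sqrt{2}}{2}\right) = - 428 \left(-1 - i \sqrt{2}\right) = 428 + 428 i \sqrt{2}$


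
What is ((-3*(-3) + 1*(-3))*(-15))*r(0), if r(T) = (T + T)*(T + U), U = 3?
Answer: 0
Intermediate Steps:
r(T) = 2*T*(3 + T) (r(T) = (T + T)*(T + 3) = (2*T)*(3 + T) = 2*T*(3 + T))
((-3*(-3) + 1*(-3))*(-15))*r(0) = ((-3*(-3) + 1*(-3))*(-15))*(2*0*(3 + 0)) = ((9 - 3)*(-15))*(2*0*3) = (6*(-15))*0 = -90*0 = 0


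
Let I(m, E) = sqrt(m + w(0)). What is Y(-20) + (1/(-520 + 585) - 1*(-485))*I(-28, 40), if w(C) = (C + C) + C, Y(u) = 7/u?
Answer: -7/20 + 63052*I*sqrt(7)/65 ≈ -0.35 + 2566.5*I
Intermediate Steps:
w(C) = 3*C (w(C) = 2*C + C = 3*C)
I(m, E) = sqrt(m) (I(m, E) = sqrt(m + 3*0) = sqrt(m + 0) = sqrt(m))
Y(-20) + (1/(-520 + 585) - 1*(-485))*I(-28, 40) = 7/(-20) + (1/(-520 + 585) - 1*(-485))*sqrt(-28) = 7*(-1/20) + (1/65 + 485)*(2*I*sqrt(7)) = -7/20 + (1/65 + 485)*(2*I*sqrt(7)) = -7/20 + 31526*(2*I*sqrt(7))/65 = -7/20 + 63052*I*sqrt(7)/65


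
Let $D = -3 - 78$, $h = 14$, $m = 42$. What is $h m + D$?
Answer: $507$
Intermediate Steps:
$D = -81$
$h m + D = 14 \cdot 42 - 81 = 588 - 81 = 507$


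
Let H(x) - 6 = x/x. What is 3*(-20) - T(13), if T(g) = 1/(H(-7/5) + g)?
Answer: -1201/20 ≈ -60.050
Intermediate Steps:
H(x) = 7 (H(x) = 6 + x/x = 6 + 1 = 7)
T(g) = 1/(7 + g)
3*(-20) - T(13) = 3*(-20) - 1/(7 + 13) = -60 - 1/20 = -1201/20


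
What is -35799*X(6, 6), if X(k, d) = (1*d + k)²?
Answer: -5155056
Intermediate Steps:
X(k, d) = (d + k)²
-35799*X(6, 6) = -35799*(6 + 6)² = -35799*12² = -35799*144 = -5155056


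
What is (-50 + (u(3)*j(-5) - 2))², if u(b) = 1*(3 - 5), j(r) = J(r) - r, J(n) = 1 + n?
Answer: 2916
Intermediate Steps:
j(r) = 1 (j(r) = (1 + r) - r = 1)
u(b) = -2 (u(b) = 1*(-2) = -2)
(-50 + (u(3)*j(-5) - 2))² = (-50 + (-2*1 - 2))² = (-50 + (-2 - 2))² = (-50 - 4)² = (-54)² = 2916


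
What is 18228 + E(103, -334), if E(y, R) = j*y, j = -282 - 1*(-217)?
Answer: 11533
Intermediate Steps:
j = -65 (j = -282 + 217 = -65)
E(y, R) = -65*y
18228 + E(103, -334) = 18228 - 65*103 = 18228 - 6695 = 11533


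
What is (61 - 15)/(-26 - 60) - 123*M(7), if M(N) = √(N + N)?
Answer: -23/43 - 123*√14 ≈ -460.76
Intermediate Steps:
M(N) = √2*√N (M(N) = √(2*N) = √2*√N)
(61 - 15)/(-26 - 60) - 123*M(7) = (61 - 15)/(-26 - 60) - 123*√2*√7 = 46/(-86) - 123*√14 = 46*(-1/86) - 123*√14 = -23/43 - 123*√14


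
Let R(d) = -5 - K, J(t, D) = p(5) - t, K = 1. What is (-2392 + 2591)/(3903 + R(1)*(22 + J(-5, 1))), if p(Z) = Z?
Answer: 199/3711 ≈ 0.053624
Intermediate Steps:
J(t, D) = 5 - t
R(d) = -6 (R(d) = -5 - 1*1 = -5 - 1 = -6)
(-2392 + 2591)/(3903 + R(1)*(22 + J(-5, 1))) = (-2392 + 2591)/(3903 - 6*(22 + (5 - 1*(-5)))) = 199/(3903 - 6*(22 + (5 + 5))) = 199/(3903 - 6*(22 + 10)) = 199/(3903 - 6*32) = 199/(3903 - 192) = 199/3711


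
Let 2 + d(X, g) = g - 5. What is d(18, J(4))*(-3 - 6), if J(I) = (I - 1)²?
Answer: -18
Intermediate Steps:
J(I) = (-1 + I)²
d(X, g) = -7 + g (d(X, g) = -2 + (g - 5) = -2 + (-5 + g) = -7 + g)
d(18, J(4))*(-3 - 6) = (-7 + (-1 + 4)²)*(-3 - 6) = (-7 + 3²)*(-9) = (-7 + 9)*(-9) = 2*(-9) = -18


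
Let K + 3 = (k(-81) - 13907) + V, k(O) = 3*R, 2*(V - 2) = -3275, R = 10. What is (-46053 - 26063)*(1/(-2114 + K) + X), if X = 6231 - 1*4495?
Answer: -4414193100152/35259 ≈ -1.2519e+8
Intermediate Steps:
V = -3271/2 (V = 2 + (1/2)*(-3275) = 2 - 3275/2 = -3271/2 ≈ -1635.5)
k(O) = 30 (k(O) = 3*10 = 30)
X = 1736 (X = 6231 - 4495 = 1736)
K = -31031/2 (K = -3 + ((30 - 13907) - 3271/2) = -3 + (-13877 - 3271/2) = -3 - 31025/2 = -31031/2 ≈ -15516.)
(-46053 - 26063)*(1/(-2114 + K) + X) = (-46053 - 26063)*(1/(-2114 - 31031/2) + 1736) = -72116*(1/(-35259/2) + 1736) = -72116*(-2/35259 + 1736) = -72116*61209622/35259 = -4414193100152/35259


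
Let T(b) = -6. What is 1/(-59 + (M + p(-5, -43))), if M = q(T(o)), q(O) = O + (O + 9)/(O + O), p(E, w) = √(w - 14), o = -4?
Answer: -348/23011 - 16*I*√57/69033 ≈ -0.015123 - 0.0017498*I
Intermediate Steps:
p(E, w) = √(-14 + w)
q(O) = O + (9 + O)/(2*O) (q(O) = O + (9 + O)/((2*O)) = O + (9 + O)*(1/(2*O)) = O + (9 + O)/(2*O))
M = -25/4 (M = ½ - 6 + (9/2)/(-6) = ½ - 6 + (9/2)*(-⅙) = ½ - 6 - ¾ = -25/4 ≈ -6.2500)
1/(-59 + (M + p(-5, -43))) = 1/(-59 + (-25/4 + √(-14 - 43))) = 1/(-59 + (-25/4 + √(-57))) = 1/(-59 + (-25/4 + I*√57)) = 1/(-261/4 + I*√57)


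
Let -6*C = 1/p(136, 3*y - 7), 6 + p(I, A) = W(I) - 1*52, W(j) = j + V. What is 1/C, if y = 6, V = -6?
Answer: -432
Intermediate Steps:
W(j) = -6 + j (W(j) = j - 6 = -6 + j)
p(I, A) = -64 + I (p(I, A) = -6 + ((-6 + I) - 1*52) = -6 + ((-6 + I) - 52) = -6 + (-58 + I) = -64 + I)
C = -1/432 (C = -1/(6*(-64 + 136)) = -⅙/72 = -⅙*1/72 = -1/432 ≈ -0.0023148)
1/C = 1/(-1/432) = -432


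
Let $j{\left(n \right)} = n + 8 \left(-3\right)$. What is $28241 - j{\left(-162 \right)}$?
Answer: $28427$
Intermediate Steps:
$j{\left(n \right)} = -24 + n$ ($j{\left(n \right)} = n - 24 = -24 + n$)
$28241 - j{\left(-162 \right)} = 28241 - \left(-24 - 162\right) = 28241 - -186 = 28241 + 186 = 28427$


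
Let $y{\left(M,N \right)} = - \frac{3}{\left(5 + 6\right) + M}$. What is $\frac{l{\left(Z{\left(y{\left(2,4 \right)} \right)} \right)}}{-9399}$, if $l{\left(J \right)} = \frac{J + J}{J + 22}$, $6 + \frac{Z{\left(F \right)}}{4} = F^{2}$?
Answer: $- \frac{1340}{473083} \approx -0.0028325$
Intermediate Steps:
$y{\left(M,N \right)} = - \frac{3}{11 + M}$
$Z{\left(F \right)} = -24 + 4 F^{2}$
$l{\left(J \right)} = \frac{2 J}{22 + J}$
$\frac{l{\left(Z{\left(y{\left(2,4 \right)} \right)} \right)}}{-9399} = \frac{2 \left(-24 + 4 \left(- \frac{3}{11 + 2}\right)^{2}\right) \frac{1}{22 - \left(24 - 4 \left(- \frac{3}{11 + 2}\right)^{2}\right)}}{-9399} = \frac{2 \left(-24 + 4 \left(- \frac{3}{13}\right)^{2}\right)}{22 - \left(24 - 4 \left(- \frac{3}{13}\right)^{2}\right)} \left(- \frac{1}{9399}\right) = \frac{2 \left(-24 + 4 \cdot \frac{9}{169}\right)}{22 + \left(-24 + 4 \cdot \frac{9}{169}\right)} \left(- \frac{1}{9399}\right) = \frac{2 \left(-24 + \frac{36}{169}\right)}{22 + \left(-24 + \frac{36}{169}\right)} \left(- \frac{1}{9399}\right) = 2 \left(- \frac{4020}{169}\right) \frac{1}{22 - \frac{4020}{169}} \left(- \frac{1}{9399}\right) = 2 \left(- \frac{4020}{169}\right) \frac{1}{- \frac{302}{169}} \left(- \frac{1}{9399}\right) = 2 \left(- \frac{4020}{169}\right) \left(- \frac{169}{302}\right) \left(- \frac{1}{9399}\right) = \frac{4020}{151} \left(- \frac{1}{9399}\right) = - \frac{1340}{473083}$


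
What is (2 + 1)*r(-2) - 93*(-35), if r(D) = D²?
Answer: 3267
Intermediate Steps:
(2 + 1)*r(-2) - 93*(-35) = (2 + 1)*(-2)² - 93*(-35) = 3*4 + 3255 = 12 + 3255 = 3267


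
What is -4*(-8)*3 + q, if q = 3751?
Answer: 3847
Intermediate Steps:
-4*(-8)*3 + q = -4*(-8)*3 + 3751 = 32*3 + 3751 = 96 + 3751 = 3847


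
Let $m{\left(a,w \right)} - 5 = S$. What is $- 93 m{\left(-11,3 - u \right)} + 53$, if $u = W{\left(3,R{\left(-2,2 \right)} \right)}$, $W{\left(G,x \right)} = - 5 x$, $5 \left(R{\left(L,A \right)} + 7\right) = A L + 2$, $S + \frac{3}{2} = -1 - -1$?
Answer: $- \frac{545}{2} \approx -272.5$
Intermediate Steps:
$S = - \frac{3}{2}$ ($S = - \frac{3}{2} - 0 = - \frac{3}{2} + \left(-1 + 1\right) = - \frac{3}{2} + 0 = - \frac{3}{2} \approx -1.5$)
$R{\left(L,A \right)} = - \frac{33}{5} + \frac{A L}{5}$ ($R{\left(L,A \right)} = -7 + \frac{A L + 2}{5} = -7 + \frac{2 + A L}{5} = -7 + \left(\frac{2}{5} + \frac{A L}{5}\right) = - \frac{33}{5} + \frac{A L}{5}$)
$u = 37$ ($u = - 5 \left(- \frac{33}{5} + \frac{1}{5} \cdot 2 \left(-2\right)\right) = - 5 \left(- \frac{33}{5} - \frac{4}{5}\right) = \left(-5\right) \left(- \frac{37}{5}\right) = 37$)
$m{\left(a,w \right)} = \frac{7}{2}$ ($m{\left(a,w \right)} = 5 - \frac{3}{2} = \frac{7}{2}$)
$- 93 m{\left(-11,3 - u \right)} + 53 = \left(-93\right) \frac{7}{2} + 53 = - \frac{651}{2} + 53 = - \frac{545}{2}$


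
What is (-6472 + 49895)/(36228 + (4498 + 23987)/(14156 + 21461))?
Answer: 1546596991/1290361161 ≈ 1.1986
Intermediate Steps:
(-6472 + 49895)/(36228 + (4498 + 23987)/(14156 + 21461)) = 43423/(36228 + 28485/35617) = 43423/(1290361161/35617) = 43423*(35617/1290361161) = 1546596991/1290361161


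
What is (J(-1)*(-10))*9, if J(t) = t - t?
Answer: 0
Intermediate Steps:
J(t) = 0
(J(-1)*(-10))*9 = (0*(-10))*9 = 0*9 = 0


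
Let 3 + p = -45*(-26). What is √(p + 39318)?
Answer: √40485 ≈ 201.21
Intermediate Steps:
p = 1167 (p = -3 - 45*(-26) = -3 + 1170 = 1167)
√(p + 39318) = √(1167 + 39318) = √40485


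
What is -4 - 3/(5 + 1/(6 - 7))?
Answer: -19/4 ≈ -4.7500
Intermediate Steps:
-4 - 3/(5 + 1/(6 - 7)) = -4 - 3/(5 + 1/(-1)) = -4 - 3/(5 - 1) = -4 - 3/4 = -4 + (¼)*(-3) = -4 - ¾ = -19/4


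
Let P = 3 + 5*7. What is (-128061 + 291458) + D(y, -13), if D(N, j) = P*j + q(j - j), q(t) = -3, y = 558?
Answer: 162900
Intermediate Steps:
P = 38 (P = 3 + 35 = 38)
D(N, j) = -3 + 38*j (D(N, j) = 38*j - 3 = -3 + 38*j)
(-128061 + 291458) + D(y, -13) = (-128061 + 291458) + (-3 + 38*(-13)) = 163397 + (-3 - 494) = 163397 - 497 = 162900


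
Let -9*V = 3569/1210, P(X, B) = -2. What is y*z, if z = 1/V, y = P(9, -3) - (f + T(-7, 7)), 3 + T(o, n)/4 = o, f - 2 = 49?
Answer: 141570/3569 ≈ 39.667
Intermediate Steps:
f = 51 (f = 2 + 49 = 51)
T(o, n) = -12 + 4*o
V = -3569/10890 (V = -3569/(9*1210) = -1/9*3569/1210 = -3569/10890 ≈ -0.32773)
y = -13 (y = -2 - (51 + (-12 + 4*(-7))) = -2 - (51 + (-12 - 28)) = -2 - (51 - 40) = -2 - 1*11 = -2 - 11 = -13)
z = -10890/3569 (z = 1/(-3569/10890) = -10890/3569 ≈ -3.0513)
y*z = -13*(-10890/3569) = 141570/3569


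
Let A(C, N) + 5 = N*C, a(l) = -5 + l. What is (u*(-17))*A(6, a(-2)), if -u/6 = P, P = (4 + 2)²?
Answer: -172584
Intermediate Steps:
P = 36 (P = 6² = 36)
u = -216 (u = -6*36 = -216)
A(C, N) = -5 + C*N (A(C, N) = -5 + N*C = -5 + C*N)
(u*(-17))*A(6, a(-2)) = (-216*(-17))*(-5 + 6*(-5 - 2)) = 3672*(-5 + 6*(-7)) = 3672*(-5 - 42) = 3672*(-47) = -172584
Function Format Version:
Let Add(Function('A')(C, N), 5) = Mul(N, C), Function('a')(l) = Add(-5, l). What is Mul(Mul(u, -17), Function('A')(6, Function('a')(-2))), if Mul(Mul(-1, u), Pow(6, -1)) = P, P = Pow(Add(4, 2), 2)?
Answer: -172584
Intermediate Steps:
P = 36 (P = Pow(6, 2) = 36)
u = -216 (u = Mul(-6, 36) = -216)
Function('A')(C, N) = Add(-5, Mul(C, N)) (Function('A')(C, N) = Add(-5, Mul(N, C)) = Add(-5, Mul(C, N)))
Mul(Mul(u, -17), Function('A')(6, Function('a')(-2))) = Mul(Mul(-216, -17), Add(-5, Mul(6, Add(-5, -2)))) = Mul(3672, Add(-5, Mul(6, -7))) = Mul(3672, Add(-5, -42)) = Mul(3672, -47) = -172584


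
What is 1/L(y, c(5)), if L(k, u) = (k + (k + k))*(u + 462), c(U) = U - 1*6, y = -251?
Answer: -1/347133 ≈ -2.8807e-6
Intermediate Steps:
c(U) = -6 + U (c(U) = U - 6 = -6 + U)
L(k, u) = 3*k*(462 + u) (L(k, u) = (k + 2*k)*(462 + u) = (3*k)*(462 + u) = 3*k*(462 + u))
1/L(y, c(5)) = 1/(3*(-251)*(462 + (-6 + 5))) = 1/(3*(-251)*(462 - 1)) = 1/(3*(-251)*461) = 1/(-347133) = -1/347133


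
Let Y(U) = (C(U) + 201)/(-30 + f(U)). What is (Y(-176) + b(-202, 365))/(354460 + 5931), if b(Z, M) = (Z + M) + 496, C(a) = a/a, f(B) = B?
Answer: 67776/37120273 ≈ 0.0018258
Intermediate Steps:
C(a) = 1
b(Z, M) = 496 + M + Z (b(Z, M) = (M + Z) + 496 = 496 + M + Z)
Y(U) = 202/(-30 + U) (Y(U) = (1 + 201)/(-30 + U) = 202/(-30 + U))
(Y(-176) + b(-202, 365))/(354460 + 5931) = (202/(-30 - 176) + (496 + 365 - 202))/(354460 + 5931) = (202/(-206) + 659)/360391 = (202*(-1/206) + 659)*(1/360391) = (-101/103 + 659)*(1/360391) = (67776/103)*(1/360391) = 67776/37120273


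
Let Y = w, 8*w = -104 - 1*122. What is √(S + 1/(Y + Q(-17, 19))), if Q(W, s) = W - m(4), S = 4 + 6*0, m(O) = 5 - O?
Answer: 4*√8510/185 ≈ 1.9946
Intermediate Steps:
S = 4 (S = 4 + 0 = 4)
Q(W, s) = -1 + W (Q(W, s) = W - (5 - 1*4) = W - (5 - 4) = W - 1*1 = W - 1 = -1 + W)
w = -113/4 (w = (-104 - 1*122)/8 = (-104 - 122)/8 = (⅛)*(-226) = -113/4 ≈ -28.250)
Y = -113/4 ≈ -28.250
√(S + 1/(Y + Q(-17, 19))) = √(4 + 1/(-113/4 + (-1 - 17))) = √(4 + 1/(-113/4 - 18)) = √(4 + 1/(-185/4)) = √(4 - 4/185) = √(736/185) = 4*√8510/185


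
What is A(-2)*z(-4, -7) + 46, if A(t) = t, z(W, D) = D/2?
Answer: 53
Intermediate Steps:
z(W, D) = D/2 (z(W, D) = D*(½) = D/2)
A(-2)*z(-4, -7) + 46 = -(-7) + 46 = -2*(-7/2) + 46 = 7 + 46 = 53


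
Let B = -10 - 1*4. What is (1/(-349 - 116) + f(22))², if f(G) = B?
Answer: 42393121/216225 ≈ 196.06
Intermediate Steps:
B = -14 (B = -10 - 4 = -14)
f(G) = -14
(1/(-349 - 116) + f(22))² = (1/(-349 - 116) - 14)² = (1/(-465) - 14)² = (-1/465 - 14)² = (-6511/465)² = 42393121/216225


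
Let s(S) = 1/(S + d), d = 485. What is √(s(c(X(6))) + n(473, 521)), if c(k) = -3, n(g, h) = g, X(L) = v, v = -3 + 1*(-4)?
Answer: √109889734/482 ≈ 21.749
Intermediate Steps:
v = -7 (v = -3 - 4 = -7)
X(L) = -7
s(S) = 1/(485 + S) (s(S) = 1/(S + 485) = 1/(485 + S))
√(s(c(X(6))) + n(473, 521)) = √(1/(485 - 3) + 473) = √(1/482 + 473) = √(227987/482) = √109889734/482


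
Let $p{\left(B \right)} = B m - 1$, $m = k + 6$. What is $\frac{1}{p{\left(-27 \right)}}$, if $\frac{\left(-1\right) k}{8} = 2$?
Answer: $\frac{1}{269} \approx 0.0037175$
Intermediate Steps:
$k = -16$ ($k = \left(-8\right) 2 = -16$)
$m = -10$ ($m = -16 + 6 = -10$)
$p{\left(B \right)} = -1 - 10 B$ ($p{\left(B \right)} = B \left(-10\right) - 1 = - 10 B - 1 = -1 - 10 B$)
$\frac{1}{p{\left(-27 \right)}} = \frac{1}{-1 - -270} = \frac{1}{-1 + 270} = \frac{1}{269}$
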